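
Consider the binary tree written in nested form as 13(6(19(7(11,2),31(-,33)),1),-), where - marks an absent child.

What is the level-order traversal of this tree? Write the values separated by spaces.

13 6 19 1 7 31 11 2 33

Level-order visits nodes level by level from the root, left to right within each level.
Level 0: 13
Level 1: 6
Level 2: 19, 1
Level 3: 7, 31
Level 4: 11, 2, 33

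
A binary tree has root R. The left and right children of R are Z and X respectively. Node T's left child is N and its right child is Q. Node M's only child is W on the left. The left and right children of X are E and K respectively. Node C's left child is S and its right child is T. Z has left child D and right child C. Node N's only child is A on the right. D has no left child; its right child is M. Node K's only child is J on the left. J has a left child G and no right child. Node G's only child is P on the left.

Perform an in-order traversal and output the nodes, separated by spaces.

D W M Z S C N A T Q R E X P G J K

In-order visits the left subtree, then the node, then the right subtree.
At R: go left to Z.
  At Z: go left to D.
    At D: no left child.
    Visit D.
    At D: go right to M.
      At M: go left to W.
        W is a leaf — visit W.
      Visit M.
      At M: no right child.
  Visit Z.
  At Z: go right to C.
    At C: go left to S.
      S is a leaf — visit S.
    Visit C.
    At C: go right to T.
      At T: go left to N.
        At N: no left child.
        Visit N.
        At N: go right to A.
          A is a leaf — visit A.
      Visit T.
      At T: go right to Q.
        Q is a leaf — visit Q.
Visit R.
At R: go right to X.
  At X: go left to E.
    E is a leaf — visit E.
  Visit X.
  At X: go right to K.
    At K: go left to J.
      At J: go left to G.
        At G: go left to P.
          P is a leaf — visit P.
        Visit G.
        At G: no right child.
      Visit J.
      At J: no right child.
    Visit K.
    At K: no right child.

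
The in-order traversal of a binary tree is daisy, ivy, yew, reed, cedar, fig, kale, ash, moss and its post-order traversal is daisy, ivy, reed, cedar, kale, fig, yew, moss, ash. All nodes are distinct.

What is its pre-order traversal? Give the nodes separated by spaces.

The last element of post-order is the root; it splits in-order into left and right subtrees.
Root ash: left subtree has 7 nodes {daisy, ivy, yew, reed, cedar, fig, kale}, right has 1 {moss}.
  Root yew: left subtree has 2 nodes {daisy, ivy}, right has 4 {reed, cedar, fig, kale}.
    Root ivy: left subtree has 1 node {daisy}, right has 0 { }.
    Root fig: left subtree has 2 nodes {reed, cedar}, right has 1 {kale}.
      Root cedar: left subtree has 1 node {reed}, right has 0 { }.

ash yew ivy daisy fig cedar reed kale moss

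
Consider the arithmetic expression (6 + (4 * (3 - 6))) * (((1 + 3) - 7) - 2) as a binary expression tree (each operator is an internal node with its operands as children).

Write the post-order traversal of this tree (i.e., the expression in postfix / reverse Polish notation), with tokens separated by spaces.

Post-order on an expression tree gives postfix notation: for each operator, emit left operand, right operand, then the operator.

6 4 3 6 - * + 1 3 + 7 - 2 - *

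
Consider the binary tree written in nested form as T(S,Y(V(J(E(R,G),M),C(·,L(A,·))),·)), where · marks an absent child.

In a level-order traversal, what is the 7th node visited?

Level-order visits nodes level by level from the root, left to right within each level.
Level 0: T
Level 1: S, Y
Level 2: V
Level 3: J, C
Level 4: E, M, L
Level 5: R, G, A
Full level-order sequence: T, S, Y, V, J, C, E, M, L, R, G, A.

E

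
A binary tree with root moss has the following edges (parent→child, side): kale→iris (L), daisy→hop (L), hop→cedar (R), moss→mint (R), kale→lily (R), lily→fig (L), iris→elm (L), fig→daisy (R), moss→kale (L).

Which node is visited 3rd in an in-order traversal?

In-order visits the left subtree, then the node, then the right subtree.
At moss: go left to kale.
  At kale: go left to iris.
    At iris: go left to elm.
      elm is a leaf — visit elm.
    Visit iris.
    At iris: no right child.
  Visit kale.
  At kale: go right to lily.
    At lily: go left to fig.
      At fig: no left child.
      Visit fig.
      At fig: go right to daisy.
        At daisy: go left to hop.
          At hop: no left child.
          Visit hop.
          At hop: go right to cedar.
            cedar is a leaf — visit cedar.
        Visit daisy.
        At daisy: no right child.
    Visit lily.
    At lily: no right child.
Visit moss.
At moss: go right to mint.
  mint is a leaf — visit mint.
Full in-order sequence: elm, iris, kale, fig, hop, cedar, daisy, lily, moss, mint.

kale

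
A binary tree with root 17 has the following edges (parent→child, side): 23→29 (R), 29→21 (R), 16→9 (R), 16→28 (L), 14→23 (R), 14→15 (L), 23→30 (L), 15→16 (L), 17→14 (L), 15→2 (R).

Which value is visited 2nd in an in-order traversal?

16

In-order visits the left subtree, then the node, then the right subtree.
At 17: go left to 14.
  At 14: go left to 15.
    At 15: go left to 16.
      At 16: go left to 28.
        28 is a leaf — visit 28.
      Visit 16.
      At 16: go right to 9.
        9 is a leaf — visit 9.
    Visit 15.
    At 15: go right to 2.
      2 is a leaf — visit 2.
  Visit 14.
  At 14: go right to 23.
    At 23: go left to 30.
      30 is a leaf — visit 30.
    Visit 23.
    At 23: go right to 29.
      At 29: no left child.
      Visit 29.
      At 29: go right to 21.
        21 is a leaf — visit 21.
Visit 17.
At 17: no right child.
Full in-order sequence: 28, 16, 9, 15, 2, 14, 30, 23, 29, 21, 17.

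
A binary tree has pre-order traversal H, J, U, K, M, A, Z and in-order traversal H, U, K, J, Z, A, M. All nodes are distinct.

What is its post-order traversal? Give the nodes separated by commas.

The first element of pre-order is the root; it splits in-order into left and right subtrees.
Root H: left subtree has 0 nodes { }, right has 6 {U, K, J, Z, A, M}.
  Root J: left subtree has 2 nodes {U, K}, right has 3 {Z, A, M}.
    Root U: left subtree has 0 nodes { }, right has 1 {K}.
    Root M: left subtree has 2 nodes {Z, A}, right has 0 { }.
      Root A: left subtree has 1 node {Z}, right has 0 { }.

K, U, Z, A, M, J, H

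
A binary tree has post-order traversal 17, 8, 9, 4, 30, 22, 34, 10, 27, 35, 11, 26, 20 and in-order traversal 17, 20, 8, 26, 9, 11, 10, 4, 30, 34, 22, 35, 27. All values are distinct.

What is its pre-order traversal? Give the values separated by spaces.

20 17 26 8 11 9 35 10 34 30 4 22 27

The last element of post-order is the root; it splits in-order into left and right subtrees.
Root 20: left subtree has 1 node {17}, right has 11 {8, 26, 9, 11, 10, 4, 30, 34, 22, 35, 27}.
  Root 26: left subtree has 1 node {8}, right has 9 {9, 11, 10, 4, 30, 34, 22, 35, 27}.
    Root 11: left subtree has 1 node {9}, right has 7 {10, 4, 30, 34, 22, 35, 27}.
      Root 35: left subtree has 5 nodes {10, 4, 30, 34, 22}, right has 1 {27}.
        Root 10: left subtree has 0 nodes { }, right has 4 {4, 30, 34, 22}.
          Root 34: left subtree has 2 nodes {4, 30}, right has 1 {22}.
            Root 30: left subtree has 1 node {4}, right has 0 { }.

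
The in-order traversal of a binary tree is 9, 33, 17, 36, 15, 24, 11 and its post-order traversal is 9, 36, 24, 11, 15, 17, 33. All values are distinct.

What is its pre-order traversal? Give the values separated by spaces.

The last element of post-order is the root; it splits in-order into left and right subtrees.
Root 33: left subtree has 1 node {9}, right has 5 {17, 36, 15, 24, 11}.
  Root 17: left subtree has 0 nodes { }, right has 4 {36, 15, 24, 11}.
    Root 15: left subtree has 1 node {36}, right has 2 {24, 11}.
      Root 11: left subtree has 1 node {24}, right has 0 { }.

33 9 17 15 36 11 24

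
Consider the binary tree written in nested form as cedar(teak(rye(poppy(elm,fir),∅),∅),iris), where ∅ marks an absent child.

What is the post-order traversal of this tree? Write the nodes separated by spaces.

Post-order visits the left subtree, then the right subtree, then the node.
At cedar: go left to teak.
  At teak: go left to rye.
    At rye: go left to poppy.
      At poppy: go left to elm.
        elm is a leaf — visit elm.
      At poppy: go right to fir.
        fir is a leaf — visit fir.
      Visit poppy.
    At rye: no right child.
    Visit rye.
  At teak: no right child.
  Visit teak.
At cedar: go right to iris.
  iris is a leaf — visit iris.
Visit cedar.

elm fir poppy rye teak iris cedar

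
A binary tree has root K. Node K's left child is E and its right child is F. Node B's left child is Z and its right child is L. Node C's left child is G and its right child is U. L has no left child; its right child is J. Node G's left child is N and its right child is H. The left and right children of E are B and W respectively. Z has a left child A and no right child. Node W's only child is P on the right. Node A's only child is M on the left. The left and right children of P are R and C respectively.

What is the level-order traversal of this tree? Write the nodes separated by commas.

K, E, F, B, W, Z, L, P, A, J, R, C, M, G, U, N, H

Level-order visits nodes level by level from the root, left to right within each level.
Level 0: K
Level 1: E, F
Level 2: B, W
Level 3: Z, L, P
Level 4: A, J, R, C
Level 5: M, G, U
Level 6: N, H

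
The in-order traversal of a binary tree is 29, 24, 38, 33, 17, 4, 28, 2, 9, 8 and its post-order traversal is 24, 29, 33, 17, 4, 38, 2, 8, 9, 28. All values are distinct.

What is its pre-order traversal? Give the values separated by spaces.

The last element of post-order is the root; it splits in-order into left and right subtrees.
Root 28: left subtree has 6 nodes {29, 24, 38, 33, 17, 4}, right has 3 {2, 9, 8}.
  Root 38: left subtree has 2 nodes {29, 24}, right has 3 {33, 17, 4}.
    Root 29: left subtree has 0 nodes { }, right has 1 {24}.
    Root 4: left subtree has 2 nodes {33, 17}, right has 0 { }.
      Root 17: left subtree has 1 node {33}, right has 0 { }.
  Root 9: left subtree has 1 node {2}, right has 1 {8}.

28 38 29 24 4 17 33 9 2 8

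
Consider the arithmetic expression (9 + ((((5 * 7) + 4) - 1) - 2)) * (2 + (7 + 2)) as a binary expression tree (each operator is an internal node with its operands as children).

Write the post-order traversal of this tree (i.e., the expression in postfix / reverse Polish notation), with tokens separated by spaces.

Post-order on an expression tree gives postfix notation: for each operator, emit left operand, right operand, then the operator.

9 5 7 * 4 + 1 - 2 - + 2 7 2 + + *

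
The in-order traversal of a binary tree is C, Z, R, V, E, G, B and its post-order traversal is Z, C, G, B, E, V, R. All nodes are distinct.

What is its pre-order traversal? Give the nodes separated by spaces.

The last element of post-order is the root; it splits in-order into left and right subtrees.
Root R: left subtree has 2 nodes {C, Z}, right has 4 {V, E, G, B}.
  Root C: left subtree has 0 nodes { }, right has 1 {Z}.
  Root V: left subtree has 0 nodes { }, right has 3 {E, G, B}.
    Root E: left subtree has 0 nodes { }, right has 2 {G, B}.
      Root B: left subtree has 1 node {G}, right has 0 { }.

R C Z V E B G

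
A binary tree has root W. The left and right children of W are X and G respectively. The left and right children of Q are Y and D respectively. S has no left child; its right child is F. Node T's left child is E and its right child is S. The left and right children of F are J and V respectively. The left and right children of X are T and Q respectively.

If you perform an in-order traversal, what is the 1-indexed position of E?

1

In-order visits the left subtree, then the node, then the right subtree.
At W: go left to X.
  At X: go left to T.
    At T: go left to E.
      E is a leaf — visit E.
    Visit T.
    At T: go right to S.
      At S: no left child.
      Visit S.
      At S: go right to F.
        At F: go left to J.
          J is a leaf — visit J.
        Visit F.
        At F: go right to V.
          V is a leaf — visit V.
  Visit X.
  At X: go right to Q.
    At Q: go left to Y.
      Y is a leaf — visit Y.
    Visit Q.
    At Q: go right to D.
      D is a leaf — visit D.
Visit W.
At W: go right to G.
  G is a leaf — visit G.
Full in-order sequence: E, T, S, J, F, V, X, Y, Q, D, W, G.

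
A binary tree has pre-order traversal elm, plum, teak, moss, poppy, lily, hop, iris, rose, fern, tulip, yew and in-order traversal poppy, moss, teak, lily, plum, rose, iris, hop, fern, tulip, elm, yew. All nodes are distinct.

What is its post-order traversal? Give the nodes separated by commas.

The first element of pre-order is the root; it splits in-order into left and right subtrees.
Root elm: left subtree has 10 nodes {poppy, moss, teak, lily, plum, rose, iris, hop, fern, tulip}, right has 1 {yew}.
  Root plum: left subtree has 4 nodes {poppy, moss, teak, lily}, right has 5 {rose, iris, hop, fern, tulip}.
    Root teak: left subtree has 2 nodes {poppy, moss}, right has 1 {lily}.
      Root moss: left subtree has 1 node {poppy}, right has 0 { }.
    Root hop: left subtree has 2 nodes {rose, iris}, right has 2 {fern, tulip}.
      Root iris: left subtree has 1 node {rose}, right has 0 { }.
      Root fern: left subtree has 0 nodes { }, right has 1 {tulip}.

poppy, moss, lily, teak, rose, iris, tulip, fern, hop, plum, yew, elm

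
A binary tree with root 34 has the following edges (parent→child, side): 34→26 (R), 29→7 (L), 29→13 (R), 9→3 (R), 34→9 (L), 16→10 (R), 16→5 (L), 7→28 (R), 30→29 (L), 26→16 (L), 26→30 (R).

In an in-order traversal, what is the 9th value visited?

28

In-order visits the left subtree, then the node, then the right subtree.
At 34: go left to 9.
  At 9: no left child.
  Visit 9.
  At 9: go right to 3.
    3 is a leaf — visit 3.
Visit 34.
At 34: go right to 26.
  At 26: go left to 16.
    At 16: go left to 5.
      5 is a leaf — visit 5.
    Visit 16.
    At 16: go right to 10.
      10 is a leaf — visit 10.
  Visit 26.
  At 26: go right to 30.
    At 30: go left to 29.
      At 29: go left to 7.
        At 7: no left child.
        Visit 7.
        At 7: go right to 28.
          28 is a leaf — visit 28.
      Visit 29.
      At 29: go right to 13.
        13 is a leaf — visit 13.
    Visit 30.
    At 30: no right child.
Full in-order sequence: 9, 3, 34, 5, 16, 10, 26, 7, 28, 29, 13, 30.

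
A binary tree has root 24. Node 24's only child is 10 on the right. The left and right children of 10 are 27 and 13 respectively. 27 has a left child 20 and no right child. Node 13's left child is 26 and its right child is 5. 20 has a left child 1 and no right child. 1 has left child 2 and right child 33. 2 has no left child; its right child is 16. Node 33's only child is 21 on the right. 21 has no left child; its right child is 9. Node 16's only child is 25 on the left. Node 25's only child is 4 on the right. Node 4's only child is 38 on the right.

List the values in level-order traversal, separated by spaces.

24 10 27 13 20 26 5 1 2 33 16 21 25 9 4 38

Level-order visits nodes level by level from the root, left to right within each level.
Level 0: 24
Level 1: 10
Level 2: 27, 13
Level 3: 20, 26, 5
Level 4: 1
Level 5: 2, 33
Level 6: 16, 21
Level 7: 25, 9
Level 8: 4
Level 9: 38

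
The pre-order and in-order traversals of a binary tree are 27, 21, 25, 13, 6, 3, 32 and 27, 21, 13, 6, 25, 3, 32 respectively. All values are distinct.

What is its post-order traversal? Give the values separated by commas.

The first element of pre-order is the root; it splits in-order into left and right subtrees.
Root 27: left subtree has 0 nodes { }, right has 6 {21, 13, 6, 25, 3, 32}.
  Root 21: left subtree has 0 nodes { }, right has 5 {13, 6, 25, 3, 32}.
    Root 25: left subtree has 2 nodes {13, 6}, right has 2 {3, 32}.
      Root 13: left subtree has 0 nodes { }, right has 1 {6}.
      Root 3: left subtree has 0 nodes { }, right has 1 {32}.

6, 13, 32, 3, 25, 21, 27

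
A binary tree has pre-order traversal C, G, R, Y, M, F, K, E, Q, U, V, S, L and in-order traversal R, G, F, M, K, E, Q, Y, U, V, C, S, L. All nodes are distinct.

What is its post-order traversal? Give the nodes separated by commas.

R, F, Q, E, K, M, V, U, Y, G, L, S, C

The first element of pre-order is the root; it splits in-order into left and right subtrees.
Root C: left subtree has 10 nodes {R, G, F, M, K, E, Q, Y, U, V}, right has 2 {S, L}.
  Root G: left subtree has 1 node {R}, right has 8 {F, M, K, E, Q, Y, U, V}.
    Root Y: left subtree has 5 nodes {F, M, K, E, Q}, right has 2 {U, V}.
      Root M: left subtree has 1 node {F}, right has 3 {K, E, Q}.
        Root K: left subtree has 0 nodes { }, right has 2 {E, Q}.
          Root E: left subtree has 0 nodes { }, right has 1 {Q}.
      Root U: left subtree has 0 nodes { }, right has 1 {V}.
  Root S: left subtree has 0 nodes { }, right has 1 {L}.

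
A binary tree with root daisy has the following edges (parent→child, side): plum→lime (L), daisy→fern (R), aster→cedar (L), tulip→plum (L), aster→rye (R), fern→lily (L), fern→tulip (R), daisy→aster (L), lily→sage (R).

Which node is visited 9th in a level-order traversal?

plum

Level-order visits nodes level by level from the root, left to right within each level.
Level 0: daisy
Level 1: aster, fern
Level 2: cedar, rye, lily, tulip
Level 3: sage, plum
Level 4: lime
Full level-order sequence: daisy, aster, fern, cedar, rye, lily, tulip, sage, plum, lime.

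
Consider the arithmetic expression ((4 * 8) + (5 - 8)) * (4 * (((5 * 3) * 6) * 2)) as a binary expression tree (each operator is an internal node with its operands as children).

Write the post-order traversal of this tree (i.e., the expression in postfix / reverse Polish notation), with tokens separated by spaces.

Post-order on an expression tree gives postfix notation: for each operator, emit left operand, right operand, then the operator.

4 8 * 5 8 - + 4 5 3 * 6 * 2 * * *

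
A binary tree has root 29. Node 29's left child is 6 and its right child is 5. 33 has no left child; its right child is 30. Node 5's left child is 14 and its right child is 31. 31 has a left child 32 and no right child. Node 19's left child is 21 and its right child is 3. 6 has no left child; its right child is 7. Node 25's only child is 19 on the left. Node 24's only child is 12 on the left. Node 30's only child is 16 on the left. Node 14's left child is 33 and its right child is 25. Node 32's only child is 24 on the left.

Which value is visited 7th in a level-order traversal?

Level-order visits nodes level by level from the root, left to right within each level.
Level 0: 29
Level 1: 6, 5
Level 2: 7, 14, 31
Level 3: 33, 25, 32
Level 4: 30, 19, 24
Level 5: 16, 21, 3, 12
Full level-order sequence: 29, 6, 5, 7, 14, 31, 33, 25, 32, 30, 19, 24, 16, 21, 3, 12.

33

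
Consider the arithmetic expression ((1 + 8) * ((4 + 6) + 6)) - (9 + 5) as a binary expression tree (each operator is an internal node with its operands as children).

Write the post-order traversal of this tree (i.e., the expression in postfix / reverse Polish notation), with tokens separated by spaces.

Post-order on an expression tree gives postfix notation: for each operator, emit left operand, right operand, then the operator.

1 8 + 4 6 + 6 + * 9 5 + -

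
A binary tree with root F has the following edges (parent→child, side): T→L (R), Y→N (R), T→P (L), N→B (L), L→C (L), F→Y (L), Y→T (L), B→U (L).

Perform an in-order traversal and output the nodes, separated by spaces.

P T C L Y U B N F

In-order visits the left subtree, then the node, then the right subtree.
At F: go left to Y.
  At Y: go left to T.
    At T: go left to P.
      P is a leaf — visit P.
    Visit T.
    At T: go right to L.
      At L: go left to C.
        C is a leaf — visit C.
      Visit L.
      At L: no right child.
  Visit Y.
  At Y: go right to N.
    At N: go left to B.
      At B: go left to U.
        U is a leaf — visit U.
      Visit B.
      At B: no right child.
    Visit N.
    At N: no right child.
Visit F.
At F: no right child.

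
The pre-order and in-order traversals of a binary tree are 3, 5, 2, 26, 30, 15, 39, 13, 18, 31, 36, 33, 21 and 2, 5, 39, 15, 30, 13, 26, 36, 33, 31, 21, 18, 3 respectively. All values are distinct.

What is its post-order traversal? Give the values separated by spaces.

2 39 15 13 30 33 36 21 31 18 26 5 3

The first element of pre-order is the root; it splits in-order into left and right subtrees.
Root 3: left subtree has 12 nodes {2, 5, 39, 15, 30, 13, 26, 36, 33, 31, 21, 18}, right has 0 { }.
  Root 5: left subtree has 1 node {2}, right has 10 {39, 15, 30, 13, 26, 36, 33, 31, 21, 18}.
    Root 26: left subtree has 4 nodes {39, 15, 30, 13}, right has 5 {36, 33, 31, 21, 18}.
      Root 30: left subtree has 2 nodes {39, 15}, right has 1 {13}.
        Root 15: left subtree has 1 node {39}, right has 0 { }.
      Root 18: left subtree has 4 nodes {36, 33, 31, 21}, right has 0 { }.
        Root 31: left subtree has 2 nodes {36, 33}, right has 1 {21}.
          Root 36: left subtree has 0 nodes { }, right has 1 {33}.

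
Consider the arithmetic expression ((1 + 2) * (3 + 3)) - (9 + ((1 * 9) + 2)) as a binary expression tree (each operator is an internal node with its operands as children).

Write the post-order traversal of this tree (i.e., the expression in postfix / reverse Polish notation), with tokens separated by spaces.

1 2 + 3 3 + * 9 1 9 * 2 + + -

Post-order on an expression tree gives postfix notation: for each operator, emit left operand, right operand, then the operator.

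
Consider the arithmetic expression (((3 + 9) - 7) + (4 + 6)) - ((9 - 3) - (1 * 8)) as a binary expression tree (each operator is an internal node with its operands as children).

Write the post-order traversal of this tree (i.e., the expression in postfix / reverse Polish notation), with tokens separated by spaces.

Post-order on an expression tree gives postfix notation: for each operator, emit left operand, right operand, then the operator.

3 9 + 7 - 4 6 + + 9 3 - 1 8 * - -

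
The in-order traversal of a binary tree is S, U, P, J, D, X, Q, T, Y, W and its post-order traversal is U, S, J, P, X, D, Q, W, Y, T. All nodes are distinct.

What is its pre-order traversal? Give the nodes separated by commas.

The last element of post-order is the root; it splits in-order into left and right subtrees.
Root T: left subtree has 7 nodes {S, U, P, J, D, X, Q}, right has 2 {Y, W}.
  Root Q: left subtree has 6 nodes {S, U, P, J, D, X}, right has 0 { }.
    Root D: left subtree has 4 nodes {S, U, P, J}, right has 1 {X}.
      Root P: left subtree has 2 nodes {S, U}, right has 1 {J}.
        Root S: left subtree has 0 nodes { }, right has 1 {U}.
  Root Y: left subtree has 0 nodes { }, right has 1 {W}.

T, Q, D, P, S, U, J, X, Y, W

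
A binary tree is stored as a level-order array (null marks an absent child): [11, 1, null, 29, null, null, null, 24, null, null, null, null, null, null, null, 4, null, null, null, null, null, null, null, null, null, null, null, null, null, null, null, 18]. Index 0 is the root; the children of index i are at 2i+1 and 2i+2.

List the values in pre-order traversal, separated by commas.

11, 1, 29, 24, 4, 18

Pre-order visits the node, then its left subtree, then its right subtree.
Visit 11.
At 11: go left to 1.
  Visit 1.
  At 1: go left to 29.
    Visit 29.
    At 29: go left to 24.
      Visit 24.
      At 24: go left to 4.
        Visit 4.
        At 4: go left to 18.
          18 is a leaf — visit 18.
        At 4: no right child.
      At 24: no right child.
    At 29: no right child.
  At 1: no right child.
At 11: no right child.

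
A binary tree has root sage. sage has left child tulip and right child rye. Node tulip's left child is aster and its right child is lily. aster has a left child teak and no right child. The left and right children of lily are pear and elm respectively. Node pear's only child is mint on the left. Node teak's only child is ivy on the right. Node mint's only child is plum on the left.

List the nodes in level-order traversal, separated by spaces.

sage tulip rye aster lily teak pear elm ivy mint plum

Level-order visits nodes level by level from the root, left to right within each level.
Level 0: sage
Level 1: tulip, rye
Level 2: aster, lily
Level 3: teak, pear, elm
Level 4: ivy, mint
Level 5: plum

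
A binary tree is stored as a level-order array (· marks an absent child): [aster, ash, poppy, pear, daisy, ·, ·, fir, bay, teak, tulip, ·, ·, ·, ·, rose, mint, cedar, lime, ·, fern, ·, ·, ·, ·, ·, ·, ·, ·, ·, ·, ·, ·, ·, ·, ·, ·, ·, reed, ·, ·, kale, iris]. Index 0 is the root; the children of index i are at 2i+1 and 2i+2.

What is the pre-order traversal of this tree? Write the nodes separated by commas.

aster, ash, pear, fir, rose, mint, bay, cedar, lime, reed, daisy, teak, fern, kale, iris, tulip, poppy

Pre-order visits the node, then its left subtree, then its right subtree.
Visit aster.
At aster: go left to ash.
  Visit ash.
  At ash: go left to pear.
    Visit pear.
    At pear: go left to fir.
      Visit fir.
      At fir: go left to rose.
        rose is a leaf — visit rose.
      At fir: go right to mint.
        mint is a leaf — visit mint.
    At pear: go right to bay.
      Visit bay.
      At bay: go left to cedar.
        cedar is a leaf — visit cedar.
      At bay: go right to lime.
        Visit lime.
        At lime: no left child.
        At lime: go right to reed.
          reed is a leaf — visit reed.
  At ash: go right to daisy.
    Visit daisy.
    At daisy: go left to teak.
      Visit teak.
      At teak: no left child.
      At teak: go right to fern.
        Visit fern.
        At fern: go left to kale.
          kale is a leaf — visit kale.
        At fern: go right to iris.
          iris is a leaf — visit iris.
    At daisy: go right to tulip.
      tulip is a leaf — visit tulip.
At aster: go right to poppy.
  poppy is a leaf — visit poppy.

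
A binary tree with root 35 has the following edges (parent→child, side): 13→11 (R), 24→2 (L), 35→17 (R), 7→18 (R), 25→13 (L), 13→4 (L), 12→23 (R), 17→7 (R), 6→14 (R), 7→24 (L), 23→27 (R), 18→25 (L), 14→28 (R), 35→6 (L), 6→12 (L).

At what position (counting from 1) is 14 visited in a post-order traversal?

Post-order visits the left subtree, then the right subtree, then the node.
At 35: go left to 6.
  At 6: go left to 12.
    At 12: no left child.
    At 12: go right to 23.
      At 23: no left child.
      At 23: go right to 27.
        27 is a leaf — visit 27.
      Visit 23.
    Visit 12.
  At 6: go right to 14.
    At 14: no left child.
    At 14: go right to 28.
      28 is a leaf — visit 28.
    Visit 14.
  Visit 6.
At 35: go right to 17.
  At 17: no left child.
  At 17: go right to 7.
    At 7: go left to 24.
      At 24: go left to 2.
        2 is a leaf — visit 2.
      At 24: no right child.
      Visit 24.
    At 7: go right to 18.
      At 18: go left to 25.
        At 25: go left to 13.
          At 13: go left to 4.
            4 is a leaf — visit 4.
          At 13: go right to 11.
            11 is a leaf — visit 11.
          Visit 13.
        At 25: no right child.
        Visit 25.
      At 18: no right child.
      Visit 18.
    Visit 7.
  Visit 17.
Visit 35.
Full post-order sequence: 27, 23, 12, 28, 14, 6, 2, 24, 4, 11, 13, 25, 18, 7, 17, 35.

5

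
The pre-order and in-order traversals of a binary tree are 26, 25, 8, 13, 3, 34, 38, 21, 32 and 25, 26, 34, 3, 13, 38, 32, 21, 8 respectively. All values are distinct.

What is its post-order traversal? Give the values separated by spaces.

The first element of pre-order is the root; it splits in-order into left and right subtrees.
Root 26: left subtree has 1 node {25}, right has 7 {34, 3, 13, 38, 32, 21, 8}.
  Root 8: left subtree has 6 nodes {34, 3, 13, 38, 32, 21}, right has 0 { }.
    Root 13: left subtree has 2 nodes {34, 3}, right has 3 {38, 32, 21}.
      Root 3: left subtree has 1 node {34}, right has 0 { }.
      Root 38: left subtree has 0 nodes { }, right has 2 {32, 21}.
        Root 21: left subtree has 1 node {32}, right has 0 { }.

25 34 3 32 21 38 13 8 26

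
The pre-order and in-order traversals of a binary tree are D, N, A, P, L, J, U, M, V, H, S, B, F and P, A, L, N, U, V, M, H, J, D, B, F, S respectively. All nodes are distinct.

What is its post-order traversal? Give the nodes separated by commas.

P, L, A, V, H, M, U, J, N, F, B, S, D

The first element of pre-order is the root; it splits in-order into left and right subtrees.
Root D: left subtree has 9 nodes {P, A, L, N, U, V, M, H, J}, right has 3 {B, F, S}.
  Root N: left subtree has 3 nodes {P, A, L}, right has 5 {U, V, M, H, J}.
    Root A: left subtree has 1 node {P}, right has 1 {L}.
    Root J: left subtree has 4 nodes {U, V, M, H}, right has 0 { }.
      Root U: left subtree has 0 nodes { }, right has 3 {V, M, H}.
        Root M: left subtree has 1 node {V}, right has 1 {H}.
  Root S: left subtree has 2 nodes {B, F}, right has 0 { }.
    Root B: left subtree has 0 nodes { }, right has 1 {F}.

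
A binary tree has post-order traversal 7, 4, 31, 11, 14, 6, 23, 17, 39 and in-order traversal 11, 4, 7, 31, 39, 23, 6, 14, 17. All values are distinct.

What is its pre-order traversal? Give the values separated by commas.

The last element of post-order is the root; it splits in-order into left and right subtrees.
Root 39: left subtree has 4 nodes {11, 4, 7, 31}, right has 4 {23, 6, 14, 17}.
  Root 11: left subtree has 0 nodes { }, right has 3 {4, 7, 31}.
    Root 31: left subtree has 2 nodes {4, 7}, right has 0 { }.
      Root 4: left subtree has 0 nodes { }, right has 1 {7}.
  Root 17: left subtree has 3 nodes {23, 6, 14}, right has 0 { }.
    Root 23: left subtree has 0 nodes { }, right has 2 {6, 14}.
      Root 6: left subtree has 0 nodes { }, right has 1 {14}.

39, 11, 31, 4, 7, 17, 23, 6, 14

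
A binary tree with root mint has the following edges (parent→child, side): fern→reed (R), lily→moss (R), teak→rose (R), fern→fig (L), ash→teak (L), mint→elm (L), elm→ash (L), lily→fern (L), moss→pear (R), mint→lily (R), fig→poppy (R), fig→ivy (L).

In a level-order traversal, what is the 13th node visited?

Level-order visits nodes level by level from the root, left to right within each level.
Level 0: mint
Level 1: elm, lily
Level 2: ash, fern, moss
Level 3: teak, fig, reed, pear
Level 4: rose, ivy, poppy
Full level-order sequence: mint, elm, lily, ash, fern, moss, teak, fig, reed, pear, rose, ivy, poppy.

poppy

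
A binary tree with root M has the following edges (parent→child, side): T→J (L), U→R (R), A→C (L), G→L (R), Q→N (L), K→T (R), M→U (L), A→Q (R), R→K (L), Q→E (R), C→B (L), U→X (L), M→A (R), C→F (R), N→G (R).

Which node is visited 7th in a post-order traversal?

Post-order visits the left subtree, then the right subtree, then the node.
At M: go left to U.
  At U: go left to X.
    X is a leaf — visit X.
  At U: go right to R.
    At R: go left to K.
      At K: no left child.
      At K: go right to T.
        At T: go left to J.
          J is a leaf — visit J.
        At T: no right child.
        Visit T.
      Visit K.
    At R: no right child.
    Visit R.
  Visit U.
At M: go right to A.
  At A: go left to C.
    At C: go left to B.
      B is a leaf — visit B.
    At C: go right to F.
      F is a leaf — visit F.
    Visit C.
  At A: go right to Q.
    At Q: go left to N.
      At N: no left child.
      At N: go right to G.
        At G: no left child.
        At G: go right to L.
          L is a leaf — visit L.
        Visit G.
      Visit N.
    At Q: go right to E.
      E is a leaf — visit E.
    Visit Q.
  Visit A.
Visit M.
Full post-order sequence: X, J, T, K, R, U, B, F, C, L, G, N, E, Q, A, M.

B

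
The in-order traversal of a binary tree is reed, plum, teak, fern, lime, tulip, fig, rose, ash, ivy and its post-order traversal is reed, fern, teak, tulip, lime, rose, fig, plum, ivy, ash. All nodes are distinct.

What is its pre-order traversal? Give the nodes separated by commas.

ash, plum, reed, fig, lime, teak, fern, tulip, rose, ivy

The last element of post-order is the root; it splits in-order into left and right subtrees.
Root ash: left subtree has 8 nodes {reed, plum, teak, fern, lime, tulip, fig, rose}, right has 1 {ivy}.
  Root plum: left subtree has 1 node {reed}, right has 6 {teak, fern, lime, tulip, fig, rose}.
    Root fig: left subtree has 4 nodes {teak, fern, lime, tulip}, right has 1 {rose}.
      Root lime: left subtree has 2 nodes {teak, fern}, right has 1 {tulip}.
        Root teak: left subtree has 0 nodes { }, right has 1 {fern}.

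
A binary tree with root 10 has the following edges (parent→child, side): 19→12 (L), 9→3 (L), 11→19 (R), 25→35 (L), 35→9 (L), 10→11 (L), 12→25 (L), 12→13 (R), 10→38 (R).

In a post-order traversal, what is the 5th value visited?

13

Post-order visits the left subtree, then the right subtree, then the node.
At 10: go left to 11.
  At 11: no left child.
  At 11: go right to 19.
    At 19: go left to 12.
      At 12: go left to 25.
        At 25: go left to 35.
          At 35: go left to 9.
            At 9: go left to 3.
              3 is a leaf — visit 3.
            At 9: no right child.
            Visit 9.
          At 35: no right child.
          Visit 35.
        At 25: no right child.
        Visit 25.
      At 12: go right to 13.
        13 is a leaf — visit 13.
      Visit 12.
    At 19: no right child.
    Visit 19.
  Visit 11.
At 10: go right to 38.
  38 is a leaf — visit 38.
Visit 10.
Full post-order sequence: 3, 9, 35, 25, 13, 12, 19, 11, 38, 10.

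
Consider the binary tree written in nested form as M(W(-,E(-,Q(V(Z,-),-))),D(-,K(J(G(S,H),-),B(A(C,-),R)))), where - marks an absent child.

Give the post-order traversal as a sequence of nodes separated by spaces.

Z V Q E W S H G J C A R B K D M

Post-order visits the left subtree, then the right subtree, then the node.
At M: go left to W.
  At W: no left child.
  At W: go right to E.
    At E: no left child.
    At E: go right to Q.
      At Q: go left to V.
        At V: go left to Z.
          Z is a leaf — visit Z.
        At V: no right child.
        Visit V.
      At Q: no right child.
      Visit Q.
    Visit E.
  Visit W.
At M: go right to D.
  At D: no left child.
  At D: go right to K.
    At K: go left to J.
      At J: go left to G.
        At G: go left to S.
          S is a leaf — visit S.
        At G: go right to H.
          H is a leaf — visit H.
        Visit G.
      At J: no right child.
      Visit J.
    At K: go right to B.
      At B: go left to A.
        At A: go left to C.
          C is a leaf — visit C.
        At A: no right child.
        Visit A.
      At B: go right to R.
        R is a leaf — visit R.
      Visit B.
    Visit K.
  Visit D.
Visit M.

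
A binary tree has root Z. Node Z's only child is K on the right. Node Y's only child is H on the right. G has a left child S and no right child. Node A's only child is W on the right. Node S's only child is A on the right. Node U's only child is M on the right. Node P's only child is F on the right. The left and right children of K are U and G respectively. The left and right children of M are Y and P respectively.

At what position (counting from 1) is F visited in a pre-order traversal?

Pre-order visits the node, then its left subtree, then its right subtree.
Visit Z.
At Z: no left child.
At Z: go right to K.
  Visit K.
  At K: go left to U.
    Visit U.
    At U: no left child.
    At U: go right to M.
      Visit M.
      At M: go left to Y.
        Visit Y.
        At Y: no left child.
        At Y: go right to H.
          H is a leaf — visit H.
      At M: go right to P.
        Visit P.
        At P: no left child.
        At P: go right to F.
          F is a leaf — visit F.
  At K: go right to G.
    Visit G.
    At G: go left to S.
      Visit S.
      At S: no left child.
      At S: go right to A.
        Visit A.
        At A: no left child.
        At A: go right to W.
          W is a leaf — visit W.
    At G: no right child.
Full pre-order sequence: Z, K, U, M, Y, H, P, F, G, S, A, W.

8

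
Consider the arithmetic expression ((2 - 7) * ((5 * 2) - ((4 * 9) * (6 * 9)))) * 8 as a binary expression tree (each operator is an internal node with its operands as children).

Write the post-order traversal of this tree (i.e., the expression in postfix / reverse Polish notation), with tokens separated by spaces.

Post-order on an expression tree gives postfix notation: for each operator, emit left operand, right operand, then the operator.

2 7 - 5 2 * 4 9 * 6 9 * * - * 8 *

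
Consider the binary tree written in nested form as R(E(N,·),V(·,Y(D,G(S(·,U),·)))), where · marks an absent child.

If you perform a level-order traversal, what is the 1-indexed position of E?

Level-order visits nodes level by level from the root, left to right within each level.
Level 0: R
Level 1: E, V
Level 2: N, Y
Level 3: D, G
Level 4: S
Level 5: U
Full level-order sequence: R, E, V, N, Y, D, G, S, U.

2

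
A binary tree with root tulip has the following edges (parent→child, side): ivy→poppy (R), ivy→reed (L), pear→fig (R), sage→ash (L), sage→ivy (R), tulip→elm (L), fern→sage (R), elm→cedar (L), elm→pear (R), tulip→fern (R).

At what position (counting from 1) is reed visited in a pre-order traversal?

Pre-order visits the node, then its left subtree, then its right subtree.
Visit tulip.
At tulip: go left to elm.
  Visit elm.
  At elm: go left to cedar.
    cedar is a leaf — visit cedar.
  At elm: go right to pear.
    Visit pear.
    At pear: no left child.
    At pear: go right to fig.
      fig is a leaf — visit fig.
At tulip: go right to fern.
  Visit fern.
  At fern: no left child.
  At fern: go right to sage.
    Visit sage.
    At sage: go left to ash.
      ash is a leaf — visit ash.
    At sage: go right to ivy.
      Visit ivy.
      At ivy: go left to reed.
        reed is a leaf — visit reed.
      At ivy: go right to poppy.
        poppy is a leaf — visit poppy.
Full pre-order sequence: tulip, elm, cedar, pear, fig, fern, sage, ash, ivy, reed, poppy.

10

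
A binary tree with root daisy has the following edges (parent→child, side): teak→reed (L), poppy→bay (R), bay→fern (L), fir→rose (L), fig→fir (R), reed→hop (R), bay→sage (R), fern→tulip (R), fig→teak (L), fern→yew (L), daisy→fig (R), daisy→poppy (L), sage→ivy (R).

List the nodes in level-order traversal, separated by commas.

daisy, poppy, fig, bay, teak, fir, fern, sage, reed, rose, yew, tulip, ivy, hop

Level-order visits nodes level by level from the root, left to right within each level.
Level 0: daisy
Level 1: poppy, fig
Level 2: bay, teak, fir
Level 3: fern, sage, reed, rose
Level 4: yew, tulip, ivy, hop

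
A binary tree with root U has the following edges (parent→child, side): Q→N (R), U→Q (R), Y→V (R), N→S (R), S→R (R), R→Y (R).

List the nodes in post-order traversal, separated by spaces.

V Y R S N Q U

Post-order visits the left subtree, then the right subtree, then the node.
At U: no left child.
At U: go right to Q.
  At Q: no left child.
  At Q: go right to N.
    At N: no left child.
    At N: go right to S.
      At S: no left child.
      At S: go right to R.
        At R: no left child.
        At R: go right to Y.
          At Y: no left child.
          At Y: go right to V.
            V is a leaf — visit V.
          Visit Y.
        Visit R.
      Visit S.
    Visit N.
  Visit Q.
Visit U.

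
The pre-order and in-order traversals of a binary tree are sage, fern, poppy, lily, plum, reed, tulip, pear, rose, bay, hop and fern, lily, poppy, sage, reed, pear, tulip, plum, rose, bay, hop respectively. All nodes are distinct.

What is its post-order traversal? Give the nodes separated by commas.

The first element of pre-order is the root; it splits in-order into left and right subtrees.
Root sage: left subtree has 3 nodes {fern, lily, poppy}, right has 7 {reed, pear, tulip, plum, rose, bay, hop}.
  Root fern: left subtree has 0 nodes { }, right has 2 {lily, poppy}.
    Root poppy: left subtree has 1 node {lily}, right has 0 { }.
  Root plum: left subtree has 3 nodes {reed, pear, tulip}, right has 3 {rose, bay, hop}.
    Root reed: left subtree has 0 nodes { }, right has 2 {pear, tulip}.
      Root tulip: left subtree has 1 node {pear}, right has 0 { }.
    Root rose: left subtree has 0 nodes { }, right has 2 {bay, hop}.
      Root bay: left subtree has 0 nodes { }, right has 1 {hop}.

lily, poppy, fern, pear, tulip, reed, hop, bay, rose, plum, sage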